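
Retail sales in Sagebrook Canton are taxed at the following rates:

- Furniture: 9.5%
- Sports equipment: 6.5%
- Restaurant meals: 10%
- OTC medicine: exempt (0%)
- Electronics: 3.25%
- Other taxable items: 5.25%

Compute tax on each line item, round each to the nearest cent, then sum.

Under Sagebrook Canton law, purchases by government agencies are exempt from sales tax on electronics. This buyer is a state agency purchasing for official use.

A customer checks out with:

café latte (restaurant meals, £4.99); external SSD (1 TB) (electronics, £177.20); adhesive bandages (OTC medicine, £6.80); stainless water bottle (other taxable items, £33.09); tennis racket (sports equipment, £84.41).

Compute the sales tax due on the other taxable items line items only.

Stainless water bottle £33.09: other taxable items → 5.25% → £1.74
Tax on other taxable items = £1.74

£1.74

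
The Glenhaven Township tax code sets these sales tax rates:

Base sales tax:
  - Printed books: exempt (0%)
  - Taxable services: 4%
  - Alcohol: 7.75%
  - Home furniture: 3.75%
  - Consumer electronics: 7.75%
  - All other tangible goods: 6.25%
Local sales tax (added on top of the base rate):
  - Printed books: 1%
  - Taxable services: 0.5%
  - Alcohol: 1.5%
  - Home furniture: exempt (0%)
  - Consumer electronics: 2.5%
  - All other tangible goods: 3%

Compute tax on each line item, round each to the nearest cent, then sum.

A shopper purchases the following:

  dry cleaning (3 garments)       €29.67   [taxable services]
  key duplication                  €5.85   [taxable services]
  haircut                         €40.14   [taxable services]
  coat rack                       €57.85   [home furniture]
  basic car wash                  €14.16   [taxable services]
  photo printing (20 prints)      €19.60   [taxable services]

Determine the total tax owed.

Dry cleaning (3 garments) €29.67: taxable services → 4% + 0.5% local = 4.5% → €1.34
Key duplication €5.85: taxable services → 4% + 0.5% local = 4.5% → €0.26
Haircut €40.14: taxable services → 4% + 0.5% local = 4.5% → €1.81
Coat rack €57.85: home furniture → 3.75% + 0% local = 3.75% → €2.17
Basic car wash €14.16: taxable services → 4% + 0.5% local = 4.5% → €0.64
Photo printing (20 prints) €19.60: taxable services → 4% + 0.5% local = 4.5% → €0.88
Total tax = €1.34 + €0.26 + €1.81 + €2.17 + €0.64 + €0.88 = €7.10

€7.10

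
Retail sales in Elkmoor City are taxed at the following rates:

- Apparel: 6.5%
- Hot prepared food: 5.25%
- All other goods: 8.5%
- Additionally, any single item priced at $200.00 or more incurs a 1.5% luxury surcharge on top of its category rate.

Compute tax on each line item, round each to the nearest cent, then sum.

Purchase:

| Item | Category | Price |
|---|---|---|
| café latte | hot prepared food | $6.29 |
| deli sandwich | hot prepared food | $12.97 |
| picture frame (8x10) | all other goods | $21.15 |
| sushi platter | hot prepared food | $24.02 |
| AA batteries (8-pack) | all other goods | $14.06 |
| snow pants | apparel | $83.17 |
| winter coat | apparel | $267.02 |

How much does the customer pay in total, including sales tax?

$460.72

Café latte $6.29: hot prepared food → 5.25% → $0.33
Deli sandwich $12.97: hot prepared food → 5.25% → $0.68
Picture frame (8x10) $21.15: all other goods → 8.5% → $1.80
Sushi platter $24.02: hot prepared food → 5.25% → $1.26
AA batteries (8-pack) $14.06: all other goods → 8.5% → $1.20
Snow pants $83.17: apparel → 6.5% → $5.41
Winter coat $267.02: apparel → 6.5% + 1.5% surcharge = 8% → $21.36
Subtotal = $428.68; tax = $32.04; total due = $460.72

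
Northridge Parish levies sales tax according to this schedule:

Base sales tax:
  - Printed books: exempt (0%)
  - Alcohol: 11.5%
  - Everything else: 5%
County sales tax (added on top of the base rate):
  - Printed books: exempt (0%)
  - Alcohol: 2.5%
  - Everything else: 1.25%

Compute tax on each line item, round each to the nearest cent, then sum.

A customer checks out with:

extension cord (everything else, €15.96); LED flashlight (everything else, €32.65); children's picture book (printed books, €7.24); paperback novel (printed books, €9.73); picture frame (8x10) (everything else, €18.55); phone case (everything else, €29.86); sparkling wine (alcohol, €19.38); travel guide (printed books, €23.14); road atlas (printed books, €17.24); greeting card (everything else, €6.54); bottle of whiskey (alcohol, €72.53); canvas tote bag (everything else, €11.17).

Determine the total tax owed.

Extension cord €15.96: everything else → 5% + 1.25% county = 6.25% → €1.00
LED flashlight €32.65: everything else → 5% + 1.25% county = 6.25% → €2.04
Children's picture book €7.24: printed books → 0% + 0% county = 0% → €0.00
Paperback novel €9.73: printed books → 0% + 0% county = 0% → €0.00
Picture frame (8x10) €18.55: everything else → 5% + 1.25% county = 6.25% → €1.16
Phone case €29.86: everything else → 5% + 1.25% county = 6.25% → €1.87
Sparkling wine €19.38: alcohol → 11.5% + 2.5% county = 14% → €2.71
Travel guide €23.14: printed books → 0% + 0% county = 0% → €0.00
Road atlas €17.24: printed books → 0% + 0% county = 0% → €0.00
Greeting card €6.54: everything else → 5% + 1.25% county = 6.25% → €0.41
Bottle of whiskey €72.53: alcohol → 11.5% + 2.5% county = 14% → €10.15
Canvas tote bag €11.17: everything else → 5% + 1.25% county = 6.25% → €0.70
Total tax = €1.00 + €2.04 + €1.16 + €1.87 + €2.71 + €0.41 + €10.15 + €0.70 = €20.04

€20.04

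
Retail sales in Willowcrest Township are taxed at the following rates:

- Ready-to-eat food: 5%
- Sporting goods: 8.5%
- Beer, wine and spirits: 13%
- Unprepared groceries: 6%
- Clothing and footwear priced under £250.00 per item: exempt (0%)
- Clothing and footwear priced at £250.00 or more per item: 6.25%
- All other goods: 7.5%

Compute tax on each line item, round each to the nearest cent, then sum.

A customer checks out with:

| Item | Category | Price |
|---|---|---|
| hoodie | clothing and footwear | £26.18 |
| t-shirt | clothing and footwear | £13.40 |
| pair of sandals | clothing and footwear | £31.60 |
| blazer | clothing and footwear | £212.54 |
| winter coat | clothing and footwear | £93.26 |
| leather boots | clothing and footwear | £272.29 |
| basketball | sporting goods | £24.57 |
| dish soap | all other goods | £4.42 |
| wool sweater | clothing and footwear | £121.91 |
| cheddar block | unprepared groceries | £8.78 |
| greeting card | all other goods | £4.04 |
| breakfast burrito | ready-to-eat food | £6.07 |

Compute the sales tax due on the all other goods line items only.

Dish soap £4.42: all other goods → 7.5% → £0.33
Greeting card £4.04: all other goods → 7.5% → £0.30
Tax on all other goods = £0.33 + £0.30 = £0.63

£0.63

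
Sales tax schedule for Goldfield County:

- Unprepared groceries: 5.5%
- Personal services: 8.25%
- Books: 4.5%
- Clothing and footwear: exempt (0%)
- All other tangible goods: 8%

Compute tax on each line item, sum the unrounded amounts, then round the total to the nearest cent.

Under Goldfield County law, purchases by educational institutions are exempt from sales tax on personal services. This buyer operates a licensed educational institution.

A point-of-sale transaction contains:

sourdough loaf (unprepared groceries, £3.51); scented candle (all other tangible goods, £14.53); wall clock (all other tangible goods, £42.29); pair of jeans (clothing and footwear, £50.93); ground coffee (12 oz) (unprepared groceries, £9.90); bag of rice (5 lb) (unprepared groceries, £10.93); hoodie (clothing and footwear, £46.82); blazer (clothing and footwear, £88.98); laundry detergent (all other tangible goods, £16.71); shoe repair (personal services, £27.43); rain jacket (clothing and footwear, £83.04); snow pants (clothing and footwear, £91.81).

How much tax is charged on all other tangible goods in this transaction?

£5.88

Scented candle £14.53: all other tangible goods → 8% → £1.1624
Wall clock £42.29: all other tangible goods → 8% → £3.3832
Laundry detergent £16.71: all other tangible goods → 8% → £1.3368
Tax on all other tangible goods: unrounded sum = £5.8824 → £5.88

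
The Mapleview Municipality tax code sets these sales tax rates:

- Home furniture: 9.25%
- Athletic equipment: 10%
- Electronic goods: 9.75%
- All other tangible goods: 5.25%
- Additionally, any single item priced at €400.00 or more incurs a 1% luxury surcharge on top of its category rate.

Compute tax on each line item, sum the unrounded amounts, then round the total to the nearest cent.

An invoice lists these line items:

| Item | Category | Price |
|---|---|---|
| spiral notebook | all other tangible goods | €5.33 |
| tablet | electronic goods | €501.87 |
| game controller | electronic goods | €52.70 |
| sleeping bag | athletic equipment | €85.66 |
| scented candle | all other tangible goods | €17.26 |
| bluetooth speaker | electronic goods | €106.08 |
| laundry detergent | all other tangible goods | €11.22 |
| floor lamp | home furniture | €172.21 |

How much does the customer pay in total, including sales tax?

€1048.03

Spiral notebook €5.33: all other tangible goods → 5.25% → €0.279825
Tablet €501.87: electronic goods → 9.75% + 1% surcharge = 10.75% → €53.951025
Game controller €52.70: electronic goods → 9.75% → €5.13825
Sleeping bag €85.66: athletic equipment → 10% → €8.566
Scented candle €17.26: all other tangible goods → 5.25% → €0.90615
Bluetooth speaker €106.08: electronic goods → 9.75% → €10.3428
Laundry detergent €11.22: all other tangible goods → 5.25% → €0.58905
Floor lamp €172.21: home furniture → 9.25% → €15.929425
Subtotal = €952.33; unrounded tax = €95.702525 → €95.70; total due = €1048.03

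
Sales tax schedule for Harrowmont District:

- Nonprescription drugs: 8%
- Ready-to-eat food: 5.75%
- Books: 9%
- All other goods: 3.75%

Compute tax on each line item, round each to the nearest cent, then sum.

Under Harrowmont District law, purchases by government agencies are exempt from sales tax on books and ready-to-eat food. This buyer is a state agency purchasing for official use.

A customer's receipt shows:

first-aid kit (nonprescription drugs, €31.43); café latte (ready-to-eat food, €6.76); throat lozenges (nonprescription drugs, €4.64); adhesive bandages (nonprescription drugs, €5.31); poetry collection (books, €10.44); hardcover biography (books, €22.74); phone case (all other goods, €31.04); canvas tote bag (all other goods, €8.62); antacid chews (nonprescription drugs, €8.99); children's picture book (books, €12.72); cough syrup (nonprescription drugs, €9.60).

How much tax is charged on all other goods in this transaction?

Phone case €31.04: all other goods → 3.75% → €1.16
Canvas tote bag €8.62: all other goods → 3.75% → €0.32
Tax on all other goods = €1.16 + €0.32 = €1.48

€1.48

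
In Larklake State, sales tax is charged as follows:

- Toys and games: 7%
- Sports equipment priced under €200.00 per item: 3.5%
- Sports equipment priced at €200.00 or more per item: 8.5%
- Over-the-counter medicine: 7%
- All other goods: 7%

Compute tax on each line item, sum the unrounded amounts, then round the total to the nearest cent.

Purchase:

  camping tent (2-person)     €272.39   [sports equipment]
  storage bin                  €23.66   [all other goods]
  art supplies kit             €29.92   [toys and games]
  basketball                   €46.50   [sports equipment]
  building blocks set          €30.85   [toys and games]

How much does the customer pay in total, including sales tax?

Camping tent (2-person) €272.39: sports equipment, €200.00 or more → 8.5% → €23.15315
Storage bin €23.66: all other goods → 7% → €1.6562
Art supplies kit €29.92: toys and games → 7% → €2.0944
Basketball €46.50: sports equipment, under €200.00 → 3.5% → €1.6275
Building blocks set €30.85: toys and games → 7% → €2.1595
Subtotal = €403.32; unrounded tax = €30.69075 → €30.69; total due = €434.01

€434.01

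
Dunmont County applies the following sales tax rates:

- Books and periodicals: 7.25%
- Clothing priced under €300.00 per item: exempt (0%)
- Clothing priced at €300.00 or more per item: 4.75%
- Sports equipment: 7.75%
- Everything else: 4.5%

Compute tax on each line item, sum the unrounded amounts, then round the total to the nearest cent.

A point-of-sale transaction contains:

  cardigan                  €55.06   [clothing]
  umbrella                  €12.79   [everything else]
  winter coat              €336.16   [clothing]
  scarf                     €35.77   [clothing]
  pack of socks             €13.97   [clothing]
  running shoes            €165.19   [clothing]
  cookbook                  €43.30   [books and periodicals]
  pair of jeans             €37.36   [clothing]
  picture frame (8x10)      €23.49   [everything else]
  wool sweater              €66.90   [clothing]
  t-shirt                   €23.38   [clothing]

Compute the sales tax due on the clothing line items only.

Cardigan €55.06: clothing, under €300.00 → 0% → €0.00
Winter coat €336.16: clothing, €300.00 or more → 4.75% → €15.9676
Scarf €35.77: clothing, under €300.00 → 0% → €0.00
Pack of socks €13.97: clothing, under €300.00 → 0% → €0.00
Running shoes €165.19: clothing, under €300.00 → 0% → €0.00
Pair of jeans €37.36: clothing, under €300.00 → 0% → €0.00
Wool sweater €66.90: clothing, under €300.00 → 0% → €0.00
T-shirt €23.38: clothing, under €300.00 → 0% → €0.00
Tax on clothing: unrounded sum = €15.9676 → €15.97

€15.97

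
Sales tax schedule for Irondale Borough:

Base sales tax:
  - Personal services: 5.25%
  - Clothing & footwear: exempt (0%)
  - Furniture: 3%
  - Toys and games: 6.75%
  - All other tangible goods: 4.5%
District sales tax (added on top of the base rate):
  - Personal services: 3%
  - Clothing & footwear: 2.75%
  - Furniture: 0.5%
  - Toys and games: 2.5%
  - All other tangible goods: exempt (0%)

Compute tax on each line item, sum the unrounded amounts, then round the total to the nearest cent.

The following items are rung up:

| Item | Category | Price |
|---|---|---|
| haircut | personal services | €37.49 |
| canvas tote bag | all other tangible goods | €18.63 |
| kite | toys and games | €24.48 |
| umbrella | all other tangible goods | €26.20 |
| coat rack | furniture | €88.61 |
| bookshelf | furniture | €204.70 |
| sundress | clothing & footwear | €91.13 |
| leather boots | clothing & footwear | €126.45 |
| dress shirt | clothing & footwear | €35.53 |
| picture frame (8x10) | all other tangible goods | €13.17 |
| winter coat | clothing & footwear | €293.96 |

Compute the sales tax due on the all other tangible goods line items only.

Canvas tote bag €18.63: all other tangible goods → 4.5% + 0% district = 4.5% → €0.83835
Umbrella €26.20: all other tangible goods → 4.5% + 0% district = 4.5% → €1.179
Picture frame (8x10) €13.17: all other tangible goods → 4.5% + 0% district = 4.5% → €0.59265
Tax on all other tangible goods: unrounded sum = €2.61 → €2.61

€2.61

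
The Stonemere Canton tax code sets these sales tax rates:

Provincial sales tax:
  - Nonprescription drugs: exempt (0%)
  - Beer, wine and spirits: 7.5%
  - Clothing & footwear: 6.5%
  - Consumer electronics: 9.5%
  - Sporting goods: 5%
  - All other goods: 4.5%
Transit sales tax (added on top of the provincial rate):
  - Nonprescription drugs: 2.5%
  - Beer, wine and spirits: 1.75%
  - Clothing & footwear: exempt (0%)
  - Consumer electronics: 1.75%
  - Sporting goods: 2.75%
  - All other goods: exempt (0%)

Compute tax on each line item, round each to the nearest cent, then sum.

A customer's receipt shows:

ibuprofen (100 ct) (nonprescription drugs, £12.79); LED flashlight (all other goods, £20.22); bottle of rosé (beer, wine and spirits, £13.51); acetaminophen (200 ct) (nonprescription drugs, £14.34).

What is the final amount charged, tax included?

Ibuprofen (100 ct) £12.79: nonprescription drugs → 0% + 2.5% transit = 2.5% → £0.32
LED flashlight £20.22: all other goods → 4.5% + 0% transit = 4.5% → £0.91
Bottle of rosé £13.51: beer, wine and spirits → 7.5% + 1.75% transit = 9.25% → £1.25
Acetaminophen (200 ct) £14.34: nonprescription drugs → 0% + 2.5% transit = 2.5% → £0.36
Subtotal = £60.86; tax = £2.84; total due = £63.70

£63.70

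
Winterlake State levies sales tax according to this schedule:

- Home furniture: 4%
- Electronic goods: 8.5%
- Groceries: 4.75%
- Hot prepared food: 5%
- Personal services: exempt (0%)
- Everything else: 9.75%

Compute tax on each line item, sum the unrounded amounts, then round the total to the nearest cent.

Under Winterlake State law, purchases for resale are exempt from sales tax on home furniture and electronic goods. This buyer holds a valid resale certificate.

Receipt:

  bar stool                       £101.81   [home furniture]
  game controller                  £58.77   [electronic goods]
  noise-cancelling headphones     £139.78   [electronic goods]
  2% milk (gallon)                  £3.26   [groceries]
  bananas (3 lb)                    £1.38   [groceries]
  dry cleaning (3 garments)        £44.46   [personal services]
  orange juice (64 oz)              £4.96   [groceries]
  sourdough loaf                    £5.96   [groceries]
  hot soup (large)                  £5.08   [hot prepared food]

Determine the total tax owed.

£0.99

Bar stool £101.81: home furniture, buyer-exempt → 0% → £0.00
Game controller £58.77: electronic goods, buyer-exempt → 0% → £0.00
Noise-cancelling headphones £139.78: electronic goods, buyer-exempt → 0% → £0.00
2% milk (gallon) £3.26: groceries → 4.75% → £0.15485
Bananas (3 lb) £1.38: groceries → 4.75% → £0.06555
Dry cleaning (3 garments) £44.46: personal services → 0% → £0.00
Orange juice (64 oz) £4.96: groceries → 4.75% → £0.2356
Sourdough loaf £5.96: groceries → 4.75% → £0.2831
Hot soup (large) £5.08: hot prepared food → 5% → £0.254
Unrounded tax sum = £0.9931 → £0.99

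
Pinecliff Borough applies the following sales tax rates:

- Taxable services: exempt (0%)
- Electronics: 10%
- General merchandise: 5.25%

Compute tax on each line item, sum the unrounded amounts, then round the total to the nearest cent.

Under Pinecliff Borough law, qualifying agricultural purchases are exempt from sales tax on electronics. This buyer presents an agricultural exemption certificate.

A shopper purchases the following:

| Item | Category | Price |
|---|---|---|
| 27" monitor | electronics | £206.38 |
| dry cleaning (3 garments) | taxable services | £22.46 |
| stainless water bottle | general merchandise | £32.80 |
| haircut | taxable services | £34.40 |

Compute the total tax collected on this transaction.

£1.72

27" monitor £206.38: electronics, buyer-exempt → 0% → £0.00
Dry cleaning (3 garments) £22.46: taxable services → 0% → £0.00
Stainless water bottle £32.80: general merchandise → 5.25% → £1.722
Haircut £34.40: taxable services → 0% → £0.00
Unrounded tax sum = £1.722 → £1.72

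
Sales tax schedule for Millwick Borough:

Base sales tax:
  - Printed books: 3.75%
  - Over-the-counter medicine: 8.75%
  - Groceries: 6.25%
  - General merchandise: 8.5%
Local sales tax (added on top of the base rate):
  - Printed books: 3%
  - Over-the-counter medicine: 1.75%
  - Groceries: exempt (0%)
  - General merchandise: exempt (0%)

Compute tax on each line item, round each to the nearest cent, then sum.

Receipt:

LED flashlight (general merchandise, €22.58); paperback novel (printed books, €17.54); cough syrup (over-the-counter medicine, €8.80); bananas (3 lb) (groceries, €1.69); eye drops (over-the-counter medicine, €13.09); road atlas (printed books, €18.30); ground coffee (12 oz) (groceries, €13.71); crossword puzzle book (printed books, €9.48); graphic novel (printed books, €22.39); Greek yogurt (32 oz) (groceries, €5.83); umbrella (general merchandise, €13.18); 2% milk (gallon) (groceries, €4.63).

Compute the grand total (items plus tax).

LED flashlight €22.58: general merchandise → 8.5% + 0% local = 8.5% → €1.92
Paperback novel €17.54: printed books → 3.75% + 3% local = 6.75% → €1.18
Cough syrup €8.80: over-the-counter medicine → 8.75% + 1.75% local = 10.5% → €0.92
Bananas (3 lb) €1.69: groceries → 6.25% + 0% local = 6.25% → €0.11
Eye drops €13.09: over-the-counter medicine → 8.75% + 1.75% local = 10.5% → €1.37
Road atlas €18.30: printed books → 3.75% + 3% local = 6.75% → €1.24
Ground coffee (12 oz) €13.71: groceries → 6.25% + 0% local = 6.25% → €0.86
Crossword puzzle book €9.48: printed books → 3.75% + 3% local = 6.75% → €0.64
Graphic novel €22.39: printed books → 3.75% + 3% local = 6.75% → €1.51
Greek yogurt (32 oz) €5.83: groceries → 6.25% + 0% local = 6.25% → €0.36
Umbrella €13.18: general merchandise → 8.5% + 0% local = 8.5% → €1.12
2% milk (gallon) €4.63: groceries → 6.25% + 0% local = 6.25% → €0.29
Subtotal = €151.22; tax = €11.52; total due = €162.74

€162.74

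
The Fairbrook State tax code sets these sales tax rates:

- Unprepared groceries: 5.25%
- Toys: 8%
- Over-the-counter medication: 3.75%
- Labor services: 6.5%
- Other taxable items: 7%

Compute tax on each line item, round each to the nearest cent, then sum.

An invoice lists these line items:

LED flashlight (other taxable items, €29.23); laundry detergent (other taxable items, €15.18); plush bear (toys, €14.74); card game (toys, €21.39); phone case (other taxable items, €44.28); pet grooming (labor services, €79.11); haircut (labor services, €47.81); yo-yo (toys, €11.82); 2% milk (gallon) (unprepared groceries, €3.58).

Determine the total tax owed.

€18.49

LED flashlight €29.23: other taxable items → 7% → €2.05
Laundry detergent €15.18: other taxable items → 7% → €1.06
Plush bear €14.74: toys → 8% → €1.18
Card game €21.39: toys → 8% → €1.71
Phone case €44.28: other taxable items → 7% → €3.10
Pet grooming €79.11: labor services → 6.5% → €5.14
Haircut €47.81: labor services → 6.5% → €3.11
Yo-yo €11.82: toys → 8% → €0.95
2% milk (gallon) €3.58: unprepared groceries → 5.25% → €0.19
Total tax = €2.05 + €1.06 + €1.18 + €1.71 + €3.10 + €5.14 + €3.11 + €0.95 + €0.19 = €18.49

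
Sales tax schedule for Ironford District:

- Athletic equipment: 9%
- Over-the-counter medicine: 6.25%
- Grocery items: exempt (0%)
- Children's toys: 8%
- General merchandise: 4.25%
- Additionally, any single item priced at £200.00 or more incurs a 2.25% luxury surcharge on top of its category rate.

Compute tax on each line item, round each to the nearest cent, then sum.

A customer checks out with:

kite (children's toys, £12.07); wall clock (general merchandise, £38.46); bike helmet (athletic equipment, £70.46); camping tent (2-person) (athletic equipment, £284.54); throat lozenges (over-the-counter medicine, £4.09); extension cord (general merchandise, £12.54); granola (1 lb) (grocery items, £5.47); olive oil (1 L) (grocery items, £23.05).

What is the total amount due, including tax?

Kite £12.07: children's toys → 8% → £0.97
Wall clock £38.46: general merchandise → 4.25% → £1.63
Bike helmet £70.46: athletic equipment → 9% → £6.34
Camping tent (2-person) £284.54: athletic equipment → 9% + 2.25% surcharge = 11.25% → £32.01
Throat lozenges £4.09: over-the-counter medicine → 6.25% → £0.26
Extension cord £12.54: general merchandise → 4.25% → £0.53
Granola (1 lb) £5.47: grocery items → 0% → £0.00
Olive oil (1 L) £23.05: grocery items → 0% → £0.00
Subtotal = £450.68; tax = £41.74; total due = £492.42

£492.42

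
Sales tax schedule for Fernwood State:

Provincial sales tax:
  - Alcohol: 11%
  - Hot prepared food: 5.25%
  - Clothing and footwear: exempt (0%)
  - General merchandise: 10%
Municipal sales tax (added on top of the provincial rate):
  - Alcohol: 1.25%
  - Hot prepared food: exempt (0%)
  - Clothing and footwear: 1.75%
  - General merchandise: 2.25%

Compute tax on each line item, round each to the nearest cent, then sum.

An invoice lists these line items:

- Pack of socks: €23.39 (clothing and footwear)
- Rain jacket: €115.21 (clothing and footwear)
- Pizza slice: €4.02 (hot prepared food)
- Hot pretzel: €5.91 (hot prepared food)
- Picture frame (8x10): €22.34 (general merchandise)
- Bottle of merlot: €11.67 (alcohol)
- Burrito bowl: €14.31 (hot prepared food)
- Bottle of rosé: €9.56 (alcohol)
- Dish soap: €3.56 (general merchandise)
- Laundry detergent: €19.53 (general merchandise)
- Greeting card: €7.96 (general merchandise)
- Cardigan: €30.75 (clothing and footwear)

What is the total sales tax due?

€13.39

Pack of socks €23.39: clothing and footwear → 0% + 1.75% municipal = 1.75% → €0.41
Rain jacket €115.21: clothing and footwear → 0% + 1.75% municipal = 1.75% → €2.02
Pizza slice €4.02: hot prepared food → 5.25% + 0% municipal = 5.25% → €0.21
Hot pretzel €5.91: hot prepared food → 5.25% + 0% municipal = 5.25% → €0.31
Picture frame (8x10) €22.34: general merchandise → 10% + 2.25% municipal = 12.25% → €2.74
Bottle of merlot €11.67: alcohol → 11% + 1.25% municipal = 12.25% → €1.43
Burrito bowl €14.31: hot prepared food → 5.25% + 0% municipal = 5.25% → €0.75
Bottle of rosé €9.56: alcohol → 11% + 1.25% municipal = 12.25% → €1.17
Dish soap €3.56: general merchandise → 10% + 2.25% municipal = 12.25% → €0.44
Laundry detergent €19.53: general merchandise → 10% + 2.25% municipal = 12.25% → €2.39
Greeting card €7.96: general merchandise → 10% + 2.25% municipal = 12.25% → €0.98
Cardigan €30.75: clothing and footwear → 0% + 1.75% municipal = 1.75% → €0.54
Total tax = €0.41 + €2.02 + €0.21 + €0.31 + €2.74 + €1.43 + €0.75 + €1.17 + €0.44 + €2.39 + €0.98 + €0.54 = €13.39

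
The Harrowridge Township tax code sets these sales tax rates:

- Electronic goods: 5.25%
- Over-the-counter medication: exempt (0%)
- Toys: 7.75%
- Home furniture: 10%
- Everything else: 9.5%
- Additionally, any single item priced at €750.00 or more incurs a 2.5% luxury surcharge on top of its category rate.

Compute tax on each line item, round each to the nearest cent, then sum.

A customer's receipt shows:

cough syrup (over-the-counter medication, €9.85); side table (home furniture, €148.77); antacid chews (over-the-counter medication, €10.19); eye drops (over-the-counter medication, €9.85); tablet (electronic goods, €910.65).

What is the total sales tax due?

Cough syrup €9.85: over-the-counter medication → 0% → €0.00
Side table €148.77: home furniture → 10% → €14.88
Antacid chews €10.19: over-the-counter medication → 0% → €0.00
Eye drops €9.85: over-the-counter medication → 0% → €0.00
Tablet €910.65: electronic goods → 5.25% + 2.5% surcharge = 7.75% → €70.58
Total tax = €14.88 + €70.58 = €85.46

€85.46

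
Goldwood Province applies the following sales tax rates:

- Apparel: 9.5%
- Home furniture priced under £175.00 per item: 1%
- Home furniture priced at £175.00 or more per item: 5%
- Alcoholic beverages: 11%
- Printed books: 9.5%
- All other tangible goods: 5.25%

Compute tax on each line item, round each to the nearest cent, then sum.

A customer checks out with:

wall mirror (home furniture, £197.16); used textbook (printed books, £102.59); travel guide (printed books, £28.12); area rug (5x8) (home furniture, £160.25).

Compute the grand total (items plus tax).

Wall mirror £197.16: home furniture, £175.00 or more → 5% → £9.86
Used textbook £102.59: printed books → 9.5% → £9.75
Travel guide £28.12: printed books → 9.5% → £2.67
Area rug (5x8) £160.25: home furniture, under £175.00 → 1% → £1.60
Subtotal = £488.12; tax = £23.88; total due = £512.00

£512.00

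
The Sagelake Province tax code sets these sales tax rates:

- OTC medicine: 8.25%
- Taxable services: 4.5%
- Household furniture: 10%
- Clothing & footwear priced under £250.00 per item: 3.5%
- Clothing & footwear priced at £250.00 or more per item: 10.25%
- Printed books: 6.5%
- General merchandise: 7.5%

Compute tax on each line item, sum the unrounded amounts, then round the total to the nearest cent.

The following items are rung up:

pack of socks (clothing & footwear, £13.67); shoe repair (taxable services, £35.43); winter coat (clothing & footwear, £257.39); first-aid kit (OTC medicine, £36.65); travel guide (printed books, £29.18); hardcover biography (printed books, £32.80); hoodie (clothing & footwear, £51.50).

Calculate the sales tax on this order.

Pack of socks £13.67: clothing & footwear, under £250.00 → 3.5% → £0.47845
Shoe repair £35.43: taxable services → 4.5% → £1.59435
Winter coat £257.39: clothing & footwear, £250.00 or more → 10.25% → £26.382475
First-aid kit £36.65: OTC medicine → 8.25% → £3.023625
Travel guide £29.18: printed books → 6.5% → £1.8967
Hardcover biography £32.80: printed books → 6.5% → £2.132
Hoodie £51.50: clothing & footwear, under £250.00 → 3.5% → £1.8025
Unrounded tax sum = £37.3101 → £37.31

£37.31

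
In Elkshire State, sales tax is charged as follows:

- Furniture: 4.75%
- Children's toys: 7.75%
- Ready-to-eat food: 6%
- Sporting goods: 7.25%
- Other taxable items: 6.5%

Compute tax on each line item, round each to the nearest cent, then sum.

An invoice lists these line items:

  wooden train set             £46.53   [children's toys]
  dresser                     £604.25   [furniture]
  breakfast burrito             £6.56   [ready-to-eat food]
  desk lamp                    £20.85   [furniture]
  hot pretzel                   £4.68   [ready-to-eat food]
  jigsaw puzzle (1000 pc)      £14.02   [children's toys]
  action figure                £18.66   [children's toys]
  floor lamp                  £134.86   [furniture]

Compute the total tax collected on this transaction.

£42.92

Wooden train set £46.53: children's toys → 7.75% → £3.61
Dresser £604.25: furniture → 4.75% → £28.70
Breakfast burrito £6.56: ready-to-eat food → 6% → £0.39
Desk lamp £20.85: furniture → 4.75% → £0.99
Hot pretzel £4.68: ready-to-eat food → 6% → £0.28
Jigsaw puzzle (1000 pc) £14.02: children's toys → 7.75% → £1.09
Action figure £18.66: children's toys → 7.75% → £1.45
Floor lamp £134.86: furniture → 4.75% → £6.41
Total tax = £3.61 + £28.70 + £0.39 + £0.99 + £0.28 + £1.09 + £1.45 + £6.41 = £42.92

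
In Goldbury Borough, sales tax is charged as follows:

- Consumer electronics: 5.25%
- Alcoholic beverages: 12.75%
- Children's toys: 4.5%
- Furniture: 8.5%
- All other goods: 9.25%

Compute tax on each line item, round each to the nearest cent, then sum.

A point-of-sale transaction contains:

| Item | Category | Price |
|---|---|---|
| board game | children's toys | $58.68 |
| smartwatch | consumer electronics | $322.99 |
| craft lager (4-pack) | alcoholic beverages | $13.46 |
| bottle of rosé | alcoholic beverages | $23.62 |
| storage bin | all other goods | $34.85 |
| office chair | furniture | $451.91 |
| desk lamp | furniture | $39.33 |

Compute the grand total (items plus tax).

$1014.14

Board game $58.68: children's toys → 4.5% → $2.64
Smartwatch $322.99: consumer electronics → 5.25% → $16.96
Craft lager (4-pack) $13.46: alcoholic beverages → 12.75% → $1.72
Bottle of rosé $23.62: alcoholic beverages → 12.75% → $3.01
Storage bin $34.85: all other goods → 9.25% → $3.22
Office chair $451.91: furniture → 8.5% → $38.41
Desk lamp $39.33: furniture → 8.5% → $3.34
Subtotal = $944.84; tax = $69.30; total due = $1014.14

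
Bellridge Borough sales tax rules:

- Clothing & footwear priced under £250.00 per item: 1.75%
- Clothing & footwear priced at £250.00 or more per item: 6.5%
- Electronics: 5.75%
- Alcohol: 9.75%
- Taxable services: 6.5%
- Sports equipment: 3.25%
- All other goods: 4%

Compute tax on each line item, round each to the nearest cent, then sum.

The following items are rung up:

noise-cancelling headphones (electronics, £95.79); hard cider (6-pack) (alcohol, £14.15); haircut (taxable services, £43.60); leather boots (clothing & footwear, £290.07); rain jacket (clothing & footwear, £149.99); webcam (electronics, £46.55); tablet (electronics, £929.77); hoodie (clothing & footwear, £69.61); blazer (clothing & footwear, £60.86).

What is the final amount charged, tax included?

Noise-cancelling headphones £95.79: electronics → 5.75% → £5.51
Hard cider (6-pack) £14.15: alcohol → 9.75% → £1.38
Haircut £43.60: taxable services → 6.5% → £2.83
Leather boots £290.07: clothing & footwear, £250.00 or more → 6.5% → £18.85
Rain jacket £149.99: clothing & footwear, under £250.00 → 1.75% → £2.62
Webcam £46.55: electronics → 5.75% → £2.68
Tablet £929.77: electronics → 5.75% → £53.46
Hoodie £69.61: clothing & footwear, under £250.00 → 1.75% → £1.22
Blazer £60.86: clothing & footwear, under £250.00 → 1.75% → £1.07
Subtotal = £1700.39; tax = £89.62; total due = £1790.01

£1790.01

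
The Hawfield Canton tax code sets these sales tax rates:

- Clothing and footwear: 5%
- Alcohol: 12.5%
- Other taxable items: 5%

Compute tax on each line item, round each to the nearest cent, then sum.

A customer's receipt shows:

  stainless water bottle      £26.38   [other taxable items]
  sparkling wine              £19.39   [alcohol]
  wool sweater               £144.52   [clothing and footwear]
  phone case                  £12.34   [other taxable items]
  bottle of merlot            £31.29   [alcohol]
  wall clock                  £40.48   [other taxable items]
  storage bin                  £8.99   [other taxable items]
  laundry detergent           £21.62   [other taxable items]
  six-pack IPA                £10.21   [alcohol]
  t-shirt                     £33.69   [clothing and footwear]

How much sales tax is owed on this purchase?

Stainless water bottle £26.38: other taxable items → 5% → £1.32
Sparkling wine £19.39: alcohol → 12.5% → £2.42
Wool sweater £144.52: clothing and footwear → 5% → £7.23
Phone case £12.34: other taxable items → 5% → £0.62
Bottle of merlot £31.29: alcohol → 12.5% → £3.91
Wall clock £40.48: other taxable items → 5% → £2.02
Storage bin £8.99: other taxable items → 5% → £0.45
Laundry detergent £21.62: other taxable items → 5% → £1.08
Six-pack IPA £10.21: alcohol → 12.5% → £1.28
T-shirt £33.69: clothing and footwear → 5% → £1.68
Total tax = £1.32 + £2.42 + £7.23 + £0.62 + £3.91 + £2.02 + £0.45 + £1.08 + £1.28 + £1.68 = £22.01

£22.01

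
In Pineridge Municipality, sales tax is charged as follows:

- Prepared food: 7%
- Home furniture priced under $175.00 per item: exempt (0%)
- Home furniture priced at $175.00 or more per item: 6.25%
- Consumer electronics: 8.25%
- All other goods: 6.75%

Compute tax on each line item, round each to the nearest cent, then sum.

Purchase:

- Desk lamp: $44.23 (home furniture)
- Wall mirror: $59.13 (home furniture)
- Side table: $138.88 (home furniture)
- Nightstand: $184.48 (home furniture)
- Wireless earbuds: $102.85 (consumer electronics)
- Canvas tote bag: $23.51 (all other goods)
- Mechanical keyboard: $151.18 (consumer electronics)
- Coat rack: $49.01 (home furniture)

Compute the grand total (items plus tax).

Desk lamp $44.23: home furniture, under $175.00 → 0% → $0.00
Wall mirror $59.13: home furniture, under $175.00 → 0% → $0.00
Side table $138.88: home furniture, under $175.00 → 0% → $0.00
Nightstand $184.48: home furniture, $175.00 or more → 6.25% → $11.53
Wireless earbuds $102.85: consumer electronics → 8.25% → $8.49
Canvas tote bag $23.51: all other goods → 6.75% → $1.59
Mechanical keyboard $151.18: consumer electronics → 8.25% → $12.47
Coat rack $49.01: home furniture, under $175.00 → 0% → $0.00
Subtotal = $753.27; tax = $34.08; total due = $787.35

$787.35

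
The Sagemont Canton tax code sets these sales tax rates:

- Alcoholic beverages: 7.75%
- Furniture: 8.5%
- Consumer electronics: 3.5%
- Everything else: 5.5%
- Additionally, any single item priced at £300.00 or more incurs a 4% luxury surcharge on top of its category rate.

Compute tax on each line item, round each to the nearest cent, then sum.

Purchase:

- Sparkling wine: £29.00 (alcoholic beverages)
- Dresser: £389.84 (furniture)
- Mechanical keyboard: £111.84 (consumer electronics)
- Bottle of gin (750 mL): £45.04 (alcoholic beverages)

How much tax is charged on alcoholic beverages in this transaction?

£5.74

Sparkling wine £29.00: alcoholic beverages → 7.75% → £2.25
Bottle of gin (750 mL) £45.04: alcoholic beverages → 7.75% → £3.49
Tax on alcoholic beverages = £2.25 + £3.49 = £5.74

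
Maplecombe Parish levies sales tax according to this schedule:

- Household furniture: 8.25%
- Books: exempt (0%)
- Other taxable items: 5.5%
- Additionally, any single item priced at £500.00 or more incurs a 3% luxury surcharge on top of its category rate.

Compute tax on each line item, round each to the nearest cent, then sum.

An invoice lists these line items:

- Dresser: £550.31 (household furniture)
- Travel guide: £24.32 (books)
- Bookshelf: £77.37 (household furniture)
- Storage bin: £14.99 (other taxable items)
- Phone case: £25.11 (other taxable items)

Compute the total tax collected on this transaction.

Dresser £550.31: household furniture → 8.25% + 3% surcharge = 11.25% → £61.91
Travel guide £24.32: books → 0% → £0.00
Bookshelf £77.37: household furniture → 8.25% → £6.38
Storage bin £14.99: other taxable items → 5.5% → £0.82
Phone case £25.11: other taxable items → 5.5% → £1.38
Total tax = £61.91 + £6.38 + £0.82 + £1.38 = £70.49

£70.49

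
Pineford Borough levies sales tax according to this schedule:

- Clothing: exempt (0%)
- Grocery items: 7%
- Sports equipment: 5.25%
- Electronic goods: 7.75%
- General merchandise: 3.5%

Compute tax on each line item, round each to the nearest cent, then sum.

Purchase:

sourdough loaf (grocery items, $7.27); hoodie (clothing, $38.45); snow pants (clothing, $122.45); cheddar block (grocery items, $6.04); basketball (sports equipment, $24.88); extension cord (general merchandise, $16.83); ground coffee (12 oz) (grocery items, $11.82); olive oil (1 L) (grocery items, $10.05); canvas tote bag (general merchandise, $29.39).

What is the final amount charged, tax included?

Sourdough loaf $7.27: grocery items → 7% → $0.51
Hoodie $38.45: clothing → 0% → $0.00
Snow pants $122.45: clothing → 0% → $0.00
Cheddar block $6.04: grocery items → 7% → $0.42
Basketball $24.88: sports equipment → 5.25% → $1.31
Extension cord $16.83: general merchandise → 3.5% → $0.59
Ground coffee (12 oz) $11.82: grocery items → 7% → $0.83
Olive oil (1 L) $10.05: grocery items → 7% → $0.70
Canvas tote bag $29.39: general merchandise → 3.5% → $1.03
Subtotal = $267.18; tax = $5.39; total due = $272.57

$272.57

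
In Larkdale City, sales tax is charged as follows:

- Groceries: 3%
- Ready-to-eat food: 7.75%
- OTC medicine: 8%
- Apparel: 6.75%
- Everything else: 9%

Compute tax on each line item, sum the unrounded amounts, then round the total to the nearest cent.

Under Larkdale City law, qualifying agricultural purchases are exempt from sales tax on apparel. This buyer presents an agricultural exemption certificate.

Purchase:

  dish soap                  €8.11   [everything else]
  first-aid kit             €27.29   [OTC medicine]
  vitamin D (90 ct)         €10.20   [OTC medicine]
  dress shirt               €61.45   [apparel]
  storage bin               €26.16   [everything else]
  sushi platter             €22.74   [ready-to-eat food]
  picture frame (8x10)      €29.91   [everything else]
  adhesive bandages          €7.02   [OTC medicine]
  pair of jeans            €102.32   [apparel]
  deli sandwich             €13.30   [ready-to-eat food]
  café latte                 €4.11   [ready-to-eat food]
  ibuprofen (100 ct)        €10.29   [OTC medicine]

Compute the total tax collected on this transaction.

€13.27

Dish soap €8.11: everything else → 9% → €0.7299
First-aid kit €27.29: OTC medicine → 8% → €2.1832
Vitamin D (90 ct) €10.20: OTC medicine → 8% → €0.816
Dress shirt €61.45: apparel, buyer-exempt → 0% → €0.00
Storage bin €26.16: everything else → 9% → €2.3544
Sushi platter €22.74: ready-to-eat food → 7.75% → €1.76235
Picture frame (8x10) €29.91: everything else → 9% → €2.6919
Adhesive bandages €7.02: OTC medicine → 8% → €0.5616
Pair of jeans €102.32: apparel, buyer-exempt → 0% → €0.00
Deli sandwich €13.30: ready-to-eat food → 7.75% → €1.03075
Café latte €4.11: ready-to-eat food → 7.75% → €0.318525
Ibuprofen (100 ct) €10.29: OTC medicine → 8% → €0.8232
Unrounded tax sum = €13.271825 → €13.27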